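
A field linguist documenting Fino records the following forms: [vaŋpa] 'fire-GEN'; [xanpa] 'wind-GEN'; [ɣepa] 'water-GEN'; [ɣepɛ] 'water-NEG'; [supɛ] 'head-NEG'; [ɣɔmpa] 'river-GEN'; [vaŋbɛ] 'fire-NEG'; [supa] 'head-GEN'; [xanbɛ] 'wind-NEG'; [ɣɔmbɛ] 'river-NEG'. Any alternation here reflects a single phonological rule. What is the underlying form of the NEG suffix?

/-bɛ/

The NEG suffix surfaces as [-bɛ] and [-pɛ], depending on the final segment of the stem.
By contrast the GEN suffix keeps its initial [p] throughout — that segment must be underlying.
So the underlying form is /-bɛ/, and voiced stops become voiceless after a vowel.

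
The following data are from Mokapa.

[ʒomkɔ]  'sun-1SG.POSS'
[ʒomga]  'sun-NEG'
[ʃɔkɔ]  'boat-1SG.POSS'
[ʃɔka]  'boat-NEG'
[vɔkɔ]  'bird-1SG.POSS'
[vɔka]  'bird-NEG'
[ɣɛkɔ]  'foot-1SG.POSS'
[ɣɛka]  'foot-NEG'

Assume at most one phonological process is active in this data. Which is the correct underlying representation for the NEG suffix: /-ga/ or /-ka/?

/-ga/

The NEG suffix surfaces as [-ga] and [-ka], depending on the final segment of the stem.
The 1SG.POSS suffix, which begins with [k], is invariant after every stem; so [k] is not altered by any rule here.
The NEG suffix is therefore /-ga/ underlyingly, with post-vocalic devoicing: voiced stops become voiceless after a vowel.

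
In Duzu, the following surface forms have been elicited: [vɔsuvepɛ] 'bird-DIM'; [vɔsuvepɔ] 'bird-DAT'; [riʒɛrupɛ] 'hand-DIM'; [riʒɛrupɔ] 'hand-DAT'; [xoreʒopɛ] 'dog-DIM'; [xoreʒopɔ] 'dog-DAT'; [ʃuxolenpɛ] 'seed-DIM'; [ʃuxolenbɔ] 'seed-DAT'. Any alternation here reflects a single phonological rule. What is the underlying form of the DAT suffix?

/-bɔ/

The DAT morpheme has two allomorphs, [-bɔ] and [-pɔ].
By contrast the DIM suffix keeps its initial [p] throughout — that segment must be underlying.
The DAT suffix is therefore /-bɔ/ underlyingly, with post-vocalic devoicing: voiced stops become voiceless after a vowel.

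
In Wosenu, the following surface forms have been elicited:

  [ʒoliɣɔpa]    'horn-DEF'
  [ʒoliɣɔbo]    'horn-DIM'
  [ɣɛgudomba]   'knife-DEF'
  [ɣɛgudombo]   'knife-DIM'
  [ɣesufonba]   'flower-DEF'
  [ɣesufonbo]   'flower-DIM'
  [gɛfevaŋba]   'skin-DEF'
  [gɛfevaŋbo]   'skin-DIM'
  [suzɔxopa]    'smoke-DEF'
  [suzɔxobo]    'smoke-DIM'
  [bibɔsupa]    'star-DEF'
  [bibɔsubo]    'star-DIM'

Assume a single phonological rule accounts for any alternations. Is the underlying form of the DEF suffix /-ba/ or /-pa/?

The DEF suffix surfaces as [-ba] and [-pa], depending on the final segment of the stem.
The DIM suffix, which begins with [b], is invariant after every stem; so [b] is not altered by any rule here.
So the underlying form is /-pa/, and voiceless stops become voiced after a nasal.

/-pa/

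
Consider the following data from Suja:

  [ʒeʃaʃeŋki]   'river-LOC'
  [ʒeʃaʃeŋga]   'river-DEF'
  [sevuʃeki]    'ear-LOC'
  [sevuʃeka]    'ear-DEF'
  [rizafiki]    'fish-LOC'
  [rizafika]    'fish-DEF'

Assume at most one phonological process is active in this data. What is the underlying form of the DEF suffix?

The DEF morpheme has two allomorphs, [-ga] and [-ka].
The LOC suffix, which begins with [k], is invariant after every stem; so [k] is not altered by any rule here.
So the underlying form is /-ga/, and voiced stops become voiceless after a vowel.

/-ga/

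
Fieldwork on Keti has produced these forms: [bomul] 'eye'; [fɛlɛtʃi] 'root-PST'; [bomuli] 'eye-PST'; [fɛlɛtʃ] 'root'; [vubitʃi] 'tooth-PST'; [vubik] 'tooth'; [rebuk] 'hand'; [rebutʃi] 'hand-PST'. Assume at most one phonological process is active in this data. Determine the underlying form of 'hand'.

The stem for 'hand' ends in [k] in [rebuk] but [tʃ] in [rebutʃi].
If /tʃ/ were underlying and a rule turned it into [k] in isolation, 'root' would also alternate; but it has [tʃ] in both [fɛlɛtʃ] and [fɛlɛtʃi].
The alternation reflects palatalization before a front vowel: /k/ becomes palato-alveolar [tʃ] before a front vowel. /k/ is underlying.
So 'hand' = /rebuk/.

/rebuk/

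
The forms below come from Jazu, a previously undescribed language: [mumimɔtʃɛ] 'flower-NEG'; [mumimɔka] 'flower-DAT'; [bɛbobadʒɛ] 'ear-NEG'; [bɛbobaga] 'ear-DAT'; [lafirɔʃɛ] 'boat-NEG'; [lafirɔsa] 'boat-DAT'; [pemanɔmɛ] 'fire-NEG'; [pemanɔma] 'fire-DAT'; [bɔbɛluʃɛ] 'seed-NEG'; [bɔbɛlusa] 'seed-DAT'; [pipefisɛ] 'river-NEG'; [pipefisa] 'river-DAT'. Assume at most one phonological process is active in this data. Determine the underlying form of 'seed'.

/bɔbɛluʃ/

The root 'seed' surfaces as [bɔbɛluʃɛ] and [bɔbɛlusa], with a stem-final [ʃ] ~ [s] alternation.
If /s/ were underlying and a rule turned it into [ʃ] before the NEG suffix, 'river' would also alternate; but it has [s] in both [pipefisɛ] and [pipefisa].
The alternation reflects depalatalization: palato-alveolar /tʃ/, /dʒ/ and /ʃ/ become [k], [g] and [s] when no front vowel follows. /ʃ/ is underlying.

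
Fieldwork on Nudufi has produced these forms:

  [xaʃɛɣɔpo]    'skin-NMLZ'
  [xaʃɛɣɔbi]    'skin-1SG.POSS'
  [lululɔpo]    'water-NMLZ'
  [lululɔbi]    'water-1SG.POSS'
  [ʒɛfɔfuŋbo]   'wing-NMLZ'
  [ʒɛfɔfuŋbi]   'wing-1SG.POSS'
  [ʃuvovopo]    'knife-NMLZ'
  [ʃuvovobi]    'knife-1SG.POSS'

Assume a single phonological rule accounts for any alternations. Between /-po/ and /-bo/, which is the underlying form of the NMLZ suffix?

The NMLZ suffix surfaces as [-bo] and [-po], depending on the final segment of the stem.
The 1SG.POSS suffix, which begins with [b], is invariant after every stem; so [b] is not altered by any rule here.
The NMLZ suffix is therefore /-po/ underlyingly, with post-nasal voicing: voiceless stops become voiced after a nasal.

/-po/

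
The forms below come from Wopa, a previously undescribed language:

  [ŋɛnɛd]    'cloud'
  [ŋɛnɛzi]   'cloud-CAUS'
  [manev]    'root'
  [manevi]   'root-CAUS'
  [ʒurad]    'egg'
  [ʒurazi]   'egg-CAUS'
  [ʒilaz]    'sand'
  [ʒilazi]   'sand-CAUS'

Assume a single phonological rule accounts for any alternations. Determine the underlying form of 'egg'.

'egg' shows [d] ~ [z] at the end of the stem ([ʒurad] vs [ʒurazi]).
But 'sand' keeps [z] in both environments ([ʒilaz], [ʒilazi]), so there is no rule changing /z/ to [d] in isolation.
The underlying segment must be /d/; voiced stops become fricatives between vowels, yielding [z] there.
The underlying form of 'egg' is therefore /ʒurad/.

/ʒurad/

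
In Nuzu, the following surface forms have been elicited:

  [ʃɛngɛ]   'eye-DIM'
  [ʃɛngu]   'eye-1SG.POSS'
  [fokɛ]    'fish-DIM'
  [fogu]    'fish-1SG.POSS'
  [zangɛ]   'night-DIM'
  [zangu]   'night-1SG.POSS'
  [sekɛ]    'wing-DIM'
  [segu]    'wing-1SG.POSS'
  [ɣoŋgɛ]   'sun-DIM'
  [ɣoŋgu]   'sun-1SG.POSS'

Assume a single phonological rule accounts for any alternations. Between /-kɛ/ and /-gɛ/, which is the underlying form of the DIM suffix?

The DIM morpheme has two allomorphs, [-gɛ] and [-kɛ].
The 1SG.POSS suffix, which begins with [g], is invariant after every stem; so [g] is not altered by any rule here.
The DIM suffix is therefore /-kɛ/ underlyingly, with post-nasal voicing: voiceless stops become voiced after a nasal.

/-kɛ/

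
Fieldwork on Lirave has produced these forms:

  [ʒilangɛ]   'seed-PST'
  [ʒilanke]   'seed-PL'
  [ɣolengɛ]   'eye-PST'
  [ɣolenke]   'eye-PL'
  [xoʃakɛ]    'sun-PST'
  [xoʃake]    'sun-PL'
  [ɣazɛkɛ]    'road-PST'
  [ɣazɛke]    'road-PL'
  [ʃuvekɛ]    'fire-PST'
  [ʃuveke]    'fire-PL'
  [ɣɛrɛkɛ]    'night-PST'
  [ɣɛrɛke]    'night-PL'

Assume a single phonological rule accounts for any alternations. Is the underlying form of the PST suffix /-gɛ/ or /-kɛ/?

The PST suffix surfaces as [-gɛ] and [-kɛ], depending on the final segment of the stem.
The PL suffix, which begins with [k], is invariant after every stem; so [k] is not altered by any rule here.
The PST suffix is therefore /-gɛ/ underlyingly, with post-vocalic devoicing: voiced stops become voiceless after a vowel.

/-gɛ/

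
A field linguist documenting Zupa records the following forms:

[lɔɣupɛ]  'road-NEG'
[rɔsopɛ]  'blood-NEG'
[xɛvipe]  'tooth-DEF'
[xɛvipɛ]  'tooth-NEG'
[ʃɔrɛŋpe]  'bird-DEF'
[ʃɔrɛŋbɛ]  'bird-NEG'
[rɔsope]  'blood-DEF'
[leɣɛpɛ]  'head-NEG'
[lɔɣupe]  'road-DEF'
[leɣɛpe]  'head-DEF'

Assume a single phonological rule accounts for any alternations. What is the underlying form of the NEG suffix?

The NEG suffix surfaces as [-bɛ] and [-pɛ], depending on the final segment of the stem.
The DEF suffix, which begins with [p], is invariant after every stem; so [p] is not altered by any rule here.
The NEG suffix is therefore /-bɛ/ underlyingly, with post-vocalic devoicing: voiced stops become voiceless after a vowel.

/-bɛ/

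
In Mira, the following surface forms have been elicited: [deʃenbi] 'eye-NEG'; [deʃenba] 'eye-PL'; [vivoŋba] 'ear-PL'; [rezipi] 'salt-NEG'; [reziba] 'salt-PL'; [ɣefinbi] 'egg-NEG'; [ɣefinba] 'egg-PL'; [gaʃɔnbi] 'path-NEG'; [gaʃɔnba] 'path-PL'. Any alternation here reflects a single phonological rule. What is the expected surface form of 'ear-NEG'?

[vivoŋbi]

The NEG morpheme has two allomorphs, [-bi] and [-pi].
By contrast the PL suffix keeps its initial [b] throughout — that segment must be underlying.
So the underlying form is /-pi/, and voiceless stops become voiced after a nasal.
After 'ear', which ends in a nasal, the suffix surfaces as [-bi], giving [vivoŋbi].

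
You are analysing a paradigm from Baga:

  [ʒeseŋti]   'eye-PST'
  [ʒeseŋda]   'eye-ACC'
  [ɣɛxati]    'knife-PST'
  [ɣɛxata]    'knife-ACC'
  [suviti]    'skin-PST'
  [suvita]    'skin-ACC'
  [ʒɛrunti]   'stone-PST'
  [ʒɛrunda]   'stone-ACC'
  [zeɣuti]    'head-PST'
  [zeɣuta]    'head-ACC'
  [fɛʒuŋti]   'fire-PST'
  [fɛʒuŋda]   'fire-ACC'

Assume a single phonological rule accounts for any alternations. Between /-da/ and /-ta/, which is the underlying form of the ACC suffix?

The ACC morpheme has two allomorphs, [-da] and [-ta].
By contrast the PST suffix keeps its initial [t] throughout — that segment must be underlying.
So the underlying form is /-da/, and voiced stops become voiceless after a vowel.

/-da/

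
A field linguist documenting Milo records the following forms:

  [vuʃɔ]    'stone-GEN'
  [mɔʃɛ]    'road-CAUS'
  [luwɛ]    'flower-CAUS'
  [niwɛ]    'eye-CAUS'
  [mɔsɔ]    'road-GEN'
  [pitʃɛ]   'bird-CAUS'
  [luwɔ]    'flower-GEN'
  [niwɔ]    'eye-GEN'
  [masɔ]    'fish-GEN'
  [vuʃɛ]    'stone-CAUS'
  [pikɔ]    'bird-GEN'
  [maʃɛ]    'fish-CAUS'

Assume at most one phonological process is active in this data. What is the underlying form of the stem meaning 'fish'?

The root 'fish' surfaces as [masɔ] and [maʃɛ], with a stem-final [s] ~ [ʃ] alternation.
The stem 'stone' ([vuʃɔ], [vuʃɛ]) shows [ʃ] unchanged in both environments, so [ʃ] cannot be basic with [s] derived before the GEN suffix.
The underlying segment must be /s/; /k/ and /s/ become palato-alveolar [tʃ] and [ʃ] before a front vowel, yielding [ʃ] there.
Hence 'fish' is /mas/ underlyingly.

/mas/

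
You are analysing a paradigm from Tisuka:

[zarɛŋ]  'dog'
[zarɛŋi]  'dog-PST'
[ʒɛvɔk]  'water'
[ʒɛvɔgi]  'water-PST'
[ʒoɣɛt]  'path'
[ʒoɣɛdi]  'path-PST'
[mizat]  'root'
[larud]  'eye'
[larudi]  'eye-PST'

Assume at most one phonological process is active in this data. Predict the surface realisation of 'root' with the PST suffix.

[mizadi]

The stem for 'path' ends in [t] in [ʒoɣɛt] but [d] in [ʒoɣɛdi].
The stem 'eye' ([larud], [larudi]) shows [d] unchanged in both environments, so [d] cannot be basic with [t] derived in isolation.
The underlying segment must be /t/; voiceless stops become voiced between vowels, yielding [d] there.
The one attested form of 'root', [mizat], shows underlying /mizat/. Applying the same rule between vowels gives [mizadi].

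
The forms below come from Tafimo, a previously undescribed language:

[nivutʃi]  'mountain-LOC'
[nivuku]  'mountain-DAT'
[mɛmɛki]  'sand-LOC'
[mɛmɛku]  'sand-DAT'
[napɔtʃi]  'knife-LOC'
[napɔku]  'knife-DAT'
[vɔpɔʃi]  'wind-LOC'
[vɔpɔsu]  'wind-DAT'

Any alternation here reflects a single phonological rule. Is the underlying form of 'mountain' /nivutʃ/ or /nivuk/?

'mountain' shows [tʃ] ~ [k] at the end of the stem ([nivutʃi] vs [nivuku]).
If /k/ were underlying and a rule turned it into [tʃ] before the LOC suffix, 'sand' would also alternate; but it has [k] in both [mɛmɛki] and [mɛmɛku].
So /tʃ/ is underlying, and a rule of depalatalization — palato-alveolar /tʃ/ and /ʃ/ become [k] and [s] when no front vowel follows — gives [k].

/nivutʃ/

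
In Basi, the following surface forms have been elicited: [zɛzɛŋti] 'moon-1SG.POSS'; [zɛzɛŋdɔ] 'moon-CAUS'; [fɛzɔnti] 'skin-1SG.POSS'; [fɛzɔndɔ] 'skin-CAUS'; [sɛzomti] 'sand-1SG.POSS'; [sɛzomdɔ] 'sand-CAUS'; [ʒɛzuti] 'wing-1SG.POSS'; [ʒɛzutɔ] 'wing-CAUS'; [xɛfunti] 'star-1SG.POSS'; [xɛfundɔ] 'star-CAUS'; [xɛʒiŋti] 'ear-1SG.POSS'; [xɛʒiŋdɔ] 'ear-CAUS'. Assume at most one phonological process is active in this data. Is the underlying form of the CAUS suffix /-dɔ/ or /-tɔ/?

The CAUS morpheme has two allomorphs, [-dɔ] and [-tɔ].
By contrast the 1SG.POSS suffix keeps its initial [t] throughout — that segment must be underlying.
The CAUS suffix is therefore /-dɔ/ underlyingly, with post-vocalic devoicing: voiced stops become voiceless after a vowel.

/-dɔ/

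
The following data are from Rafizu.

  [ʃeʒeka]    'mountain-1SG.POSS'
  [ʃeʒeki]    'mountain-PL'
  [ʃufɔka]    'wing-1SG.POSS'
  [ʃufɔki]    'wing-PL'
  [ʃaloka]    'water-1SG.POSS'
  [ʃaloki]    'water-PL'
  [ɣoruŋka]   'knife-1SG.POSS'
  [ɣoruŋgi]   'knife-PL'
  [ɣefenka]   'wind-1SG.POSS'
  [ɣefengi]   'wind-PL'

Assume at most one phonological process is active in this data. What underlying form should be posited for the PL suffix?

/-gi/

The PL morpheme has two allomorphs, [-gi] and [-ki].
By contrast the 1SG.POSS suffix keeps its initial [k] throughout — that segment must be underlying.
So the underlying form is /-gi/, and voiced stops become voiceless after a vowel.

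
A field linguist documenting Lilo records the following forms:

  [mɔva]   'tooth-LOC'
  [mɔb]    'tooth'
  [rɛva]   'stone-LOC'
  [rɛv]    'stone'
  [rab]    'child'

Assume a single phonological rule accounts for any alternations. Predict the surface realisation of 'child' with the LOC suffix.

The stem for 'tooth' ends in [v] in [mɔva] but [b] in [mɔb].
Compare 'stone', with invariant [v] in [rɛva] and [rɛv]: an analysis with underlying /v/ and a rule producing [b] in isolation would wrongly predict alternation here too.
Therefore /b/ is basic and [v] is derived by intervocalic spirantization (voiced stops become fricatives between vowels).
From [rab] the stem 'child' is /rab/; between vowels this yields [rava].

[rava]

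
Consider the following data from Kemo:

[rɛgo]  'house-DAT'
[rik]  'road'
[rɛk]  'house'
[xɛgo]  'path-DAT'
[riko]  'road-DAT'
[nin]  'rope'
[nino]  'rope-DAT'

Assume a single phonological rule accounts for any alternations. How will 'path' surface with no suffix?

[xɛk]

The stem for 'house' ends in [k] in [rɛk] but [g] in [rɛgo].
If /k/ were underlying and a rule turned it into [g] before the DAT suffix, 'road' would also alternate; but it has [k] in both [rik] and [riko].
The alternation reflects word-final obstruent devoicing: voiced obstruents become voiceless word-finally. /g/ is underlying.
From [xɛgo] the stem 'path' is /xɛg/; word-finally this yields [xɛk].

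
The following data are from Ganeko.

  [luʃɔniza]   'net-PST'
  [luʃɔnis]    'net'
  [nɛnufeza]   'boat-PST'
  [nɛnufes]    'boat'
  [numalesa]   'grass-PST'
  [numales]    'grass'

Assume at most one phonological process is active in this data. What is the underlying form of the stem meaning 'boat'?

The root 'boat' surfaces as [nɛnufeza] and [nɛnufes], with a stem-final [z] ~ [s] alternation.
Compare 'grass', with invariant [s] in [numalesa] and [numales]: an analysis with underlying /s/ and a rule producing [z] before the PST suffix would wrongly predict alternation here too.
Therefore /z/ is basic and [s] is derived by word-final obstruent devoicing (voiced obstruents become voiceless word-finally).

/nɛnufez/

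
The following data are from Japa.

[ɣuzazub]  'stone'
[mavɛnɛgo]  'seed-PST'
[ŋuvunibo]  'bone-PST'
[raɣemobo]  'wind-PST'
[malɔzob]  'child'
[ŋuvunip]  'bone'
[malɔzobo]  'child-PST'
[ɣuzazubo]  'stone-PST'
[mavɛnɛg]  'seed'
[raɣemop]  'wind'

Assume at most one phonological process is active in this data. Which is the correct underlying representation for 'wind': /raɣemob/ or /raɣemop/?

In [raɣemobo] and [raɣemop] the final segment of 'wind' alternates: [b] ~ [p].
If /b/ were underlying and a rule turned it into [p] in isolation, 'child' would also alternate; but it has [b] in both [malɔzobo] and [malɔzob].
So /p/ is underlying, and a rule of intervocalic voicing — voiceless stops become voiced between vowels — gives [b].

/raɣemop/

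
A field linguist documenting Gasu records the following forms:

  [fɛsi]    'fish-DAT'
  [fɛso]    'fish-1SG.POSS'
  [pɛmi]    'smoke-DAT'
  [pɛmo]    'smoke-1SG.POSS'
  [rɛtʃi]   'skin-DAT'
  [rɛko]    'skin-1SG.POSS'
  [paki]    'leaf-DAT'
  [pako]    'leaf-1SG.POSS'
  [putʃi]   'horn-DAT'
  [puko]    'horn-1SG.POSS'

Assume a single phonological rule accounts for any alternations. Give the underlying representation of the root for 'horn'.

'horn' shows [tʃ] ~ [k] at the end of the stem ([putʃi] vs [puko]).
If /k/ were underlying and a rule turned it into [tʃ] before the DAT suffix, 'leaf' would also alternate; but it has [k] in both [paki] and [pako].
Therefore /tʃ/ is basic and [k] is derived by depalatalization (palato-alveolar /tʃ/ becomes [k] when no front vowel follows).
The underlying form of 'horn' is therefore /putʃ/.

/putʃ/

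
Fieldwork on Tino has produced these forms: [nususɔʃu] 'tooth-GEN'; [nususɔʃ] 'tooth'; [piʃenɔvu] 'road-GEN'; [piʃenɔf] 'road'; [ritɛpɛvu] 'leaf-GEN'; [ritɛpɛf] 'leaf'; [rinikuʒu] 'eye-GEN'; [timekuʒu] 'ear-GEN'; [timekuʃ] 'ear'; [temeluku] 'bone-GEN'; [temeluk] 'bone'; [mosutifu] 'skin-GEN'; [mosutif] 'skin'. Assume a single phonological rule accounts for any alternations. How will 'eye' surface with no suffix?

[rinikuʃ]

The root 'ear' surfaces as [timekuʒu] and [timekuʃ], with a stem-final [ʒ] ~ [ʃ] alternation.
The stem 'tooth' ([nususɔʃu], [nususɔʃ]) shows [ʃ] unchanged in both environments, so [ʃ] cannot be basic with [ʒ] derived before the GEN suffix.
Therefore /ʒ/ is basic and [ʃ] is derived by word-final obstruent devoicing (voiced obstruents become voiceless word-finally).
From [rinikuʒu] the stem 'eye' is /rinikuʒ/; word-finally this yields [rinikuʃ].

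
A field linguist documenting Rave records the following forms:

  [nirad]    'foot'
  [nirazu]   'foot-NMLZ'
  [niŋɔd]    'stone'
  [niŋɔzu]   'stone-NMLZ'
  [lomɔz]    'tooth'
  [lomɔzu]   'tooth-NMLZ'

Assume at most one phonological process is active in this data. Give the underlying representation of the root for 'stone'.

/niŋɔd/

The stem for 'stone' ends in [d] in [niŋɔd] but [z] in [niŋɔzu].
If /z/ were underlying and a rule turned it into [d] in isolation, 'tooth' would also alternate; but it has [z] in both [lomɔz] and [lomɔzu].
The alternation reflects intervocalic spirantization: voiced stops become fricatives between vowels. /d/ is underlying.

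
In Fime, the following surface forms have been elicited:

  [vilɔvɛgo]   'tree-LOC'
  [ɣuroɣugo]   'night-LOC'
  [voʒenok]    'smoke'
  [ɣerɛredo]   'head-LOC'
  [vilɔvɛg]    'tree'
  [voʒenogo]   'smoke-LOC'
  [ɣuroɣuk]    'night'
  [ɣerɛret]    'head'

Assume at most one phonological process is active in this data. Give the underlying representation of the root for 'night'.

/ɣuroɣuk/

The root 'night' surfaces as [ɣuroɣuk] and [ɣuroɣugo], with a stem-final [k] ~ [g] alternation.
The stem 'tree' ([vilɔvɛg], [vilɔvɛgo]) shows [g] unchanged in both environments, so [g] cannot be basic with [k] derived in isolation.
The underlying segment must be /k/; voiceless stops become voiced between vowels, yielding [g] there.
Hence 'night' is /ɣuroɣuk/ underlyingly.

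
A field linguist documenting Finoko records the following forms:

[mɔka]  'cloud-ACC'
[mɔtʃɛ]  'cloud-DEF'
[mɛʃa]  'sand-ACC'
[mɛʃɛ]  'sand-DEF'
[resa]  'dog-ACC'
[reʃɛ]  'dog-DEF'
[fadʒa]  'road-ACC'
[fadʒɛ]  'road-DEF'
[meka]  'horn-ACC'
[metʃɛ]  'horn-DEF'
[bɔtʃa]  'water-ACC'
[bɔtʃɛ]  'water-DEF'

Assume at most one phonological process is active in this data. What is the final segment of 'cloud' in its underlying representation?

In [mɔka] and [mɔtʃɛ] the final segment of 'cloud' alternates: [k] ~ [tʃ].
The stem 'water' ([bɔtʃa], [bɔtʃɛ]) shows [tʃ] unchanged in both environments, so [tʃ] cannot be basic with [k] derived before the ACC suffix.
The underlying segment must be /k/; /k/ and /s/ become palato-alveolar [tʃ] and [ʃ] before a front vowel, yielding [tʃ] there.

/k/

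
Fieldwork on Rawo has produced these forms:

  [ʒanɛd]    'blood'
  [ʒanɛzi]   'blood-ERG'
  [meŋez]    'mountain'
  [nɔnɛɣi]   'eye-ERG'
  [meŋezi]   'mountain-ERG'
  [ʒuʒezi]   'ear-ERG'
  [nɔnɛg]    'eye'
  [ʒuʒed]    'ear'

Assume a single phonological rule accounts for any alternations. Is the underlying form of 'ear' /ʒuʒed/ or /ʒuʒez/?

/ʒuʒed/

The root 'ear' surfaces as [ʒuʒezi] and [ʒuʒed], with a stem-final [z] ~ [d] alternation.
But 'mountain' keeps [z] in both environments ([meŋezi], [meŋez]), so there is no rule changing /z/ to [d] in isolation.
So /d/ is underlying, and a rule of intervocalic spirantization — voiced stops become fricatives between vowels — gives [z].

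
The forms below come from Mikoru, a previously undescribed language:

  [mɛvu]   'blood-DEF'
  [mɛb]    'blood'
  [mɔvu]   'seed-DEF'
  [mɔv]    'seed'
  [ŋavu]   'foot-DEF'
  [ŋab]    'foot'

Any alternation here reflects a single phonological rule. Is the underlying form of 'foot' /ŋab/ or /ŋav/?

/ŋab/

In [ŋavu] and [ŋab] the final segment of 'foot' alternates: [v] ~ [b].
Compare 'seed', with invariant [v] in [mɔvu] and [mɔv]: an analysis with underlying /v/ and a rule producing [b] in isolation would wrongly predict alternation here too.
Therefore /b/ is basic and [v] is derived by intervocalic spirantization (voiced stops become fricatives between vowels).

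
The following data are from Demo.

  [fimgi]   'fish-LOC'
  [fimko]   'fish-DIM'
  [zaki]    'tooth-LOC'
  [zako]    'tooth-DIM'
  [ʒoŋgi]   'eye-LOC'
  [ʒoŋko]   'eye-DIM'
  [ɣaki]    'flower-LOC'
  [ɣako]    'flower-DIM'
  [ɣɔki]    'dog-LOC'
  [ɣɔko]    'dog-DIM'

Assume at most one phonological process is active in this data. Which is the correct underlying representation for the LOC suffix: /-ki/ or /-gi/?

The LOC morpheme has two allomorphs, [-gi] and [-ki].
By contrast the DIM suffix keeps its initial [k] throughout — that segment must be underlying.
The LOC suffix is therefore /-gi/ underlyingly, with post-vocalic devoicing: voiced stops become voiceless after a vowel.

/-gi/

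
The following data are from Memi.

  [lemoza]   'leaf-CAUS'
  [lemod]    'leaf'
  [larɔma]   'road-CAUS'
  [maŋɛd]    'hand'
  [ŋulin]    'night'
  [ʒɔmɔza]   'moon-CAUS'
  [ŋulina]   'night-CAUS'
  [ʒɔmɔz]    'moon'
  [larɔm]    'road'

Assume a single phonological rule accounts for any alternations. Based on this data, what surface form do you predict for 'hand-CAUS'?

The stem for 'leaf' ends in [z] in [lemoza] but [d] in [lemod].
The stem 'moon' ([ʒɔmɔza], [ʒɔmɔz]) shows [z] unchanged in both environments, so [z] cannot be basic with [d] derived in isolation.
The underlying segment must be /d/; voiced stops become fricatives between vowels, yielding [z] there.
The one attested form of 'hand', [maŋɛd], shows underlying /maŋɛd/. Applying the same rule between vowels gives [maŋɛza].

[maŋɛza]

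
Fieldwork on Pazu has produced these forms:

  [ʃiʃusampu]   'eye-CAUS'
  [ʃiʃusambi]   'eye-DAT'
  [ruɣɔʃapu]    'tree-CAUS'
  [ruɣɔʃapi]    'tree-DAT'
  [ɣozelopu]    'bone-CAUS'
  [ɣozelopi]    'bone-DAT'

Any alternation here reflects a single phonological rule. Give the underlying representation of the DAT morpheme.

The DAT morpheme has two allomorphs, [-bi] and [-pi].
By contrast the CAUS suffix keeps its initial [p] throughout — that segment must be underlying.
So the underlying form is /-bi/, and voiced stops become voiceless after a vowel.

/-bi/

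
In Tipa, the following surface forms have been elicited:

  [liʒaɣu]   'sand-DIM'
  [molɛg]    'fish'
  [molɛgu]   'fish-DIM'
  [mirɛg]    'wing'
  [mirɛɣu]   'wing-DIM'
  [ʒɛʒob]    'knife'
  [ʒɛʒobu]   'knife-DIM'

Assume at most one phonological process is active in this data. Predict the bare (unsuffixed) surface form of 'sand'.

The root 'wing' surfaces as [mirɛg] and [mirɛɣu], with a stem-final [g] ~ [ɣ] alternation.
But 'fish' keeps [g] in both environments ([molɛg], [molɛgu]), so there is no rule changing /g/ to [ɣ] before the DIM suffix.
The alternation reflects word-final hardening: voiced fricatives become stops word-finally. /ɣ/ is underlying.
The one attested form of 'sand', [liʒaɣu], shows underlying /liʒaɣ/. Applying the same rule word-finally gives [liʒag].

[liʒag]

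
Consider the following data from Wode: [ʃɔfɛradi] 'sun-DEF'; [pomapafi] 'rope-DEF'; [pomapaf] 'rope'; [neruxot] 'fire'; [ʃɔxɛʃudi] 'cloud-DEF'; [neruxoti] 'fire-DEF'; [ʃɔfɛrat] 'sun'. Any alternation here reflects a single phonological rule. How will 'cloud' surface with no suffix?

The stem for 'sun' ends in [d] in [ʃɔfɛradi] but [t] in [ʃɔfɛrat].
Compare 'fire', with invariant [t] in [neruxoti] and [neruxot]: an analysis with underlying /t/ and a rule producing [d] before the DEF suffix would wrongly predict alternation here too.
The alternation reflects word-final obstruent devoicing: voiced obstruents become voiceless word-finally. /d/ is underlying.
The one attested form of 'cloud', [ʃɔxɛʃudi], shows underlying /ʃɔxɛʃud/. Applying the same rule word-finally gives [ʃɔxɛʃut].

[ʃɔxɛʃut]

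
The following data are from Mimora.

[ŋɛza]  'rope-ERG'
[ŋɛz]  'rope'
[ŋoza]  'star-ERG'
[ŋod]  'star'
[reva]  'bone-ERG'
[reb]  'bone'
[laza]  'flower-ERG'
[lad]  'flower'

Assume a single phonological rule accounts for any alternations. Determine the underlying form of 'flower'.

The root 'flower' surfaces as [laza] and [lad], with a stem-final [z] ~ [d] alternation.
Compare 'rope', with invariant [z] in [ŋɛza] and [ŋɛz]: an analysis with underlying /z/ and a rule producing [d] in isolation would wrongly predict alternation here too.
So /d/ is underlying, and a rule of intervocalic spirantization — voiced stops become fricatives between vowels — gives [z].

/lad/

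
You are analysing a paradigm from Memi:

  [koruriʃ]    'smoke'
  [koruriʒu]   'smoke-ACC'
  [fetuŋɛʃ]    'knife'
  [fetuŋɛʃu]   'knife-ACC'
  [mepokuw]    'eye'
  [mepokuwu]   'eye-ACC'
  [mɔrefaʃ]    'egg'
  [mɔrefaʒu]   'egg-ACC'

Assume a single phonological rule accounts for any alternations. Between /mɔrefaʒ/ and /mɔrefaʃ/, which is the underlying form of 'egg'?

'egg' shows [ʃ] ~ [ʒ] at the end of the stem ([mɔrefaʃ] vs [mɔrefaʒu]).
But 'knife' keeps [ʃ] in both environments ([fetuŋɛʃ], [fetuŋɛʃu]), so there is no rule changing /ʃ/ to [ʒ] before the ACC suffix.
Therefore /ʒ/ is basic and [ʃ] is derived by word-final obstruent devoicing (voiced obstruents become voiceless word-finally).

/mɔrefaʒ/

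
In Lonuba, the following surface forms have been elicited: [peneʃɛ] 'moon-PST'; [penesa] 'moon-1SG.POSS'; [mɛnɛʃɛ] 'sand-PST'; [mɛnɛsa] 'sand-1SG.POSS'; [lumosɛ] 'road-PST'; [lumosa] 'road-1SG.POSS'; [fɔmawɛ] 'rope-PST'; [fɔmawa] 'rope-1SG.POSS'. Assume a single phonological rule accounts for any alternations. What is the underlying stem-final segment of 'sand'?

The stem for 'sand' ends in [ʃ] in [mɛnɛʃɛ] but [s] in [mɛnɛsa].
The stem 'road' ([lumosɛ], [lumosa]) shows [s] unchanged in both environments, so [s] cannot be basic with [ʃ] derived before the PST suffix.
The alternation reflects depalatalization: palato-alveolar /ʃ/ becomes [s] when no front vowel follows. /ʃ/ is underlying.

/ʃ/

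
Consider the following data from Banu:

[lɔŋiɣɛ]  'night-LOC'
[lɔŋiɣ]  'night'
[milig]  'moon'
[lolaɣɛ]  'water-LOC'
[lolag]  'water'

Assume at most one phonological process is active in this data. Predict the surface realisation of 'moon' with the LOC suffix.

[miliɣɛ]

In [lolaɣɛ] and [lolag] the final segment of 'water' alternates: [ɣ] ~ [g].
Compare 'night', with invariant [ɣ] in [lɔŋiɣɛ] and [lɔŋiɣ]: an analysis with underlying /ɣ/ and a rule producing [g] in isolation would wrongly predict alternation here too.
The alternation reflects intervocalic spirantization: voiced stops become fricatives between vowels. /g/ is underlying.
From [milig] the stem 'moon' is /milig/; between vowels this yields [miliɣɛ].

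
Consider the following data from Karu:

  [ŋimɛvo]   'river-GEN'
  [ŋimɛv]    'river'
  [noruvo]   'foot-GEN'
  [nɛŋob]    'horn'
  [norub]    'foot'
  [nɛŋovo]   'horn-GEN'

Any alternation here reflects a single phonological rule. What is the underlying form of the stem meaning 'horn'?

/nɛŋob/

The root 'horn' surfaces as [nɛŋob] and [nɛŋovo], with a stem-final [b] ~ [v] alternation.
The stem 'river' ([ŋimɛv], [ŋimɛvo]) shows [v] unchanged in both environments, so [v] cannot be basic with [b] derived in isolation.
So /b/ is underlying, and a rule of intervocalic spirantization — voiced stops become fricatives between vowels — gives [v].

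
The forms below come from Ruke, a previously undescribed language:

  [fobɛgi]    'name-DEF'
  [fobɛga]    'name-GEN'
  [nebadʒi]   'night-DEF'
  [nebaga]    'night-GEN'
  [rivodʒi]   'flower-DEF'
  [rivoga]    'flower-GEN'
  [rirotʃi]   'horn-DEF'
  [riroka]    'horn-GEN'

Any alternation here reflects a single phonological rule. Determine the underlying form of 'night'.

The root 'night' surfaces as [nebadʒi] and [nebaga], with a stem-final [dʒ] ~ [g] alternation.
Compare 'name', with invariant [g] in [fobɛgi] and [fobɛga]: an analysis with underlying /g/ and a rule producing [dʒ] before the DEF suffix would wrongly predict alternation here too.
So /dʒ/ is underlying, and a rule of depalatalization — palato-alveolar /tʃ/ and /dʒ/ become [k] and [g] when no front vowel follows — gives [g].
Hence 'night' is /nebadʒ/ underlyingly.

/nebadʒ/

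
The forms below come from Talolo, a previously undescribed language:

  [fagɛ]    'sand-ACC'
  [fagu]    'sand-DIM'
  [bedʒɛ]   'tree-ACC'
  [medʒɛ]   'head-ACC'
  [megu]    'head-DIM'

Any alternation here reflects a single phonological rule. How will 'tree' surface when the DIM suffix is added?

'head' shows [dʒ] ~ [g] at the end of the stem ([medʒɛ] vs [megu]).
But 'sand' keeps [g] in both environments ([fagɛ], [fagu]), so there is no rule changing /g/ to [dʒ] before the ACC suffix.
Therefore /dʒ/ is basic and [g] is derived by depalatalization (palato-alveolar /dʒ/ becomes [g] when no front vowel follows).
The one attested form of 'tree', [bedʒɛ], shows underlying /bedʒ/. Applying the same rule when no front vowel follows gives [begu].

[begu]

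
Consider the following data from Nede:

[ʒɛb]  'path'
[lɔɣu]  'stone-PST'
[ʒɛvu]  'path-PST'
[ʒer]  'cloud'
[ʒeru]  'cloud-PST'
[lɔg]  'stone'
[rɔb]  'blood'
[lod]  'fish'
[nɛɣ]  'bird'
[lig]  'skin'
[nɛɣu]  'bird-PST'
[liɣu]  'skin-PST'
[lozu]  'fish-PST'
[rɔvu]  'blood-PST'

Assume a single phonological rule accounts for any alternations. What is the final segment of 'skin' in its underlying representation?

'skin' shows [ɣ] ~ [g] at the end of the stem ([liɣu] vs [lig]).
The stem 'bird' ([nɛɣu], [nɛɣ]) shows [ɣ] unchanged in both environments, so [ɣ] cannot be basic with [g] derived in isolation.
Therefore /g/ is basic and [ɣ] is derived by intervocalic spirantization (voiced stops become fricatives between vowels).

/g/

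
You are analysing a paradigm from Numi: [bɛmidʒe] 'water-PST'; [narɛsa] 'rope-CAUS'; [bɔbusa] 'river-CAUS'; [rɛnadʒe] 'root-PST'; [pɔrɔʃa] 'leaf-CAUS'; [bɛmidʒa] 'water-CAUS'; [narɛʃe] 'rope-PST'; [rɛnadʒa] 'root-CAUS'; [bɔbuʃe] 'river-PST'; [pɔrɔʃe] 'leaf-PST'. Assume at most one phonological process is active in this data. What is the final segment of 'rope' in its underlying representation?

/s/

The root 'rope' surfaces as [narɛʃe] and [narɛsa], with a stem-final [ʃ] ~ [s] alternation.
But 'leaf' keeps [ʃ] in both environments ([pɔrɔʃe], [pɔrɔʃa]), so there is no rule changing /ʃ/ to [s] before the CAUS suffix.
Therefore /s/ is basic and [ʃ] is derived by palatalization before a front vowel (/s/ becomes palato-alveolar [ʃ] before a front vowel).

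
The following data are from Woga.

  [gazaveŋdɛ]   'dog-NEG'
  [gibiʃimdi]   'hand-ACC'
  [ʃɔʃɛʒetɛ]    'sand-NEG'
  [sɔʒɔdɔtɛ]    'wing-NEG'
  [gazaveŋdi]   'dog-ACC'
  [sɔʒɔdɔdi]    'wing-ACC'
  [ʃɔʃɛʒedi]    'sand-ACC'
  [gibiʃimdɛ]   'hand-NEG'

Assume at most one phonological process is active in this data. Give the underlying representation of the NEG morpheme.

The NEG morpheme has two allomorphs, [-dɛ] and [-tɛ].
By contrast the ACC suffix keeps its initial [d] throughout — that segment must be underlying.
So the underlying form is /-tɛ/, and voiceless stops become voiced after a nasal.

/-tɛ/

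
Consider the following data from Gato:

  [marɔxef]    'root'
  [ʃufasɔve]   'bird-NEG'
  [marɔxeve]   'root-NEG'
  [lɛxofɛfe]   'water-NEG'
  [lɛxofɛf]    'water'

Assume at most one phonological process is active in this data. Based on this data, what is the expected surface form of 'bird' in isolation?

[ʃufasɔf]

In [marɔxef] and [marɔxeve] the final segment of 'root' alternates: [f] ~ [v].
The stem 'water' ([lɛxofɛf], [lɛxofɛfe]) shows [f] unchanged in both environments, so [f] cannot be basic with [v] derived before the NEG suffix.
The underlying segment must be /v/; voiced obstruents become voiceless word-finally, yielding [f] there.
From [ʃufasɔve] the stem 'bird' is /ʃufasɔv/; word-finally this yields [ʃufasɔf].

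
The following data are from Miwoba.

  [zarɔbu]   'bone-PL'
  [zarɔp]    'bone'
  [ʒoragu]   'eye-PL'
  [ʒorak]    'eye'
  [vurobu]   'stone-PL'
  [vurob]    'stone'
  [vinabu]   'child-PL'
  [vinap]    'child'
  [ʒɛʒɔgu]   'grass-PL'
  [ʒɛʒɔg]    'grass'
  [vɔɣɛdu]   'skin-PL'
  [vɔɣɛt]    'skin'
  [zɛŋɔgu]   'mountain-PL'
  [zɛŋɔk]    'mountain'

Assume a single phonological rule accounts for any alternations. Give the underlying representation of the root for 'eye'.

/ʒorak/

In [ʒoragu] and [ʒorak] the final segment of 'eye' alternates: [g] ~ [k].
But 'grass' keeps [g] in both environments ([ʒɛʒɔgu], [ʒɛʒɔg]), so there is no rule changing /g/ to [k] in isolation.
The underlying segment must be /k/; voiceless stops become voiced between vowels, yielding [g] there.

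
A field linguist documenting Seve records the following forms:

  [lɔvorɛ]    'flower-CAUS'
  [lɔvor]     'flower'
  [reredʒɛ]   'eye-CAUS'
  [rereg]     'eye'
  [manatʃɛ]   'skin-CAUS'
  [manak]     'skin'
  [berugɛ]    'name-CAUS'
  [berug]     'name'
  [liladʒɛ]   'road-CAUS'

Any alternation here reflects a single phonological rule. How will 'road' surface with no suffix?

[lilag]

In [reredʒɛ] and [rereg] the final segment of 'eye' alternates: [dʒ] ~ [g].
Compare 'name', with invariant [g] in [berugɛ] and [berug]: an analysis with underlying /g/ and a rule producing [dʒ] before the CAUS suffix would wrongly predict alternation here too.
The alternation reflects depalatalization: palato-alveolar /tʃ/ and /dʒ/ become [k] and [g] when no front vowel follows. /dʒ/ is underlying.
The one attested form of 'road', [liladʒɛ], shows underlying /liladʒ/. Applying the same rule when no front vowel follows gives [lilag].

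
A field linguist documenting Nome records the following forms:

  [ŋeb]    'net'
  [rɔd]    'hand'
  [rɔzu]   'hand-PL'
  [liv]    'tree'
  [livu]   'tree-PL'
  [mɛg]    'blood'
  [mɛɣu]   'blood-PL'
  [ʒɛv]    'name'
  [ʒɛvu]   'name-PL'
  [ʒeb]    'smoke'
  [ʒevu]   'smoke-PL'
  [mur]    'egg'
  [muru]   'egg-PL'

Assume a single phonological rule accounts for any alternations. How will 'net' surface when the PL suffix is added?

[ŋevu]

The root 'smoke' surfaces as [ʒeb] and [ʒevu], with a stem-final [b] ~ [v] alternation.
The stem 'name' ([ʒɛv], [ʒɛvu]) shows [v] unchanged in both environments, so [v] cannot be basic with [b] derived in isolation.
The underlying segment must be /b/; voiced stops become fricatives between vowels, yielding [v] there.
From [ŋeb] the stem 'net' is /ŋeb/; between vowels this yields [ŋevu].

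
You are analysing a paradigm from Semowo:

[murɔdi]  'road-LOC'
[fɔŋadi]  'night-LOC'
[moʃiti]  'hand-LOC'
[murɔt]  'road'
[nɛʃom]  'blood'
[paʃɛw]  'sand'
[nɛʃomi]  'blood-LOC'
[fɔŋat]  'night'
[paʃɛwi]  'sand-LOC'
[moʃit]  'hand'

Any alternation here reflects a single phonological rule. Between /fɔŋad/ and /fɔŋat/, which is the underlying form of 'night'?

/fɔŋad/

The root 'night' surfaces as [fɔŋadi] and [fɔŋat], with a stem-final [d] ~ [t] alternation.
The stem 'hand' ([moʃiti], [moʃit]) shows [t] unchanged in both environments, so [t] cannot be basic with [d] derived before the LOC suffix.
So /d/ is underlying, and a rule of word-final obstruent devoicing — voiced obstruents become voiceless word-finally — gives [t].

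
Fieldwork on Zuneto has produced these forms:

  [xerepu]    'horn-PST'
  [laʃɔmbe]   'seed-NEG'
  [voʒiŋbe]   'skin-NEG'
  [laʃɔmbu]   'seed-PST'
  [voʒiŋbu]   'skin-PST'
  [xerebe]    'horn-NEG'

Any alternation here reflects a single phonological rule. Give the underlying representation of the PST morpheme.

/-pu/

The PST morpheme has two allomorphs, [-bu] and [-pu].
The NEG suffix, which begins with [b], is invariant after every stem; so [b] is not altered by any rule here.
The PST suffix is therefore /-pu/ underlyingly, with post-nasal voicing: voiceless stops become voiced after a nasal.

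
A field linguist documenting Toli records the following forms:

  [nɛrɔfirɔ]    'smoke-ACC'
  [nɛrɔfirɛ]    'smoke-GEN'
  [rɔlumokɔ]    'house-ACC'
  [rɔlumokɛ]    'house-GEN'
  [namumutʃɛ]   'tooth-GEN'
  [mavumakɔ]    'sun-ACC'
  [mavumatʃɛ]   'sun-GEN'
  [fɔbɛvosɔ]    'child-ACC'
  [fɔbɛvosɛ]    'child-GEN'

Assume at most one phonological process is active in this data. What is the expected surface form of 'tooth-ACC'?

[namumukɔ]

'sun' shows [k] ~ [tʃ] at the end of the stem ([mavumakɔ] vs [mavumatʃɛ]).
If /k/ were underlying and a rule turned it into [tʃ] before the GEN suffix, 'house' would also alternate; but it has [k] in both [rɔlumokɔ] and [rɔlumokɛ].
So /tʃ/ is underlying, and a rule of depalatalization — palato-alveolar /tʃ/ becomes [k] when no front vowel follows — gives [k].
From [namumutʃɛ] the stem 'tooth' is /namumutʃ/; when no front vowel follows this yields [namumukɔ].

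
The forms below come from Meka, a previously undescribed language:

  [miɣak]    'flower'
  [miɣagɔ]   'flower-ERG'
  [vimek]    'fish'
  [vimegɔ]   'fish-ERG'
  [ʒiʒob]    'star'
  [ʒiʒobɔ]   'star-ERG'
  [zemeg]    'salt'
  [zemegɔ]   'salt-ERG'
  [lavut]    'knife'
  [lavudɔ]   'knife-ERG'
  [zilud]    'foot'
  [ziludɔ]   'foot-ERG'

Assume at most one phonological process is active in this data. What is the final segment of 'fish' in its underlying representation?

The root 'fish' surfaces as [vimek] and [vimegɔ], with a stem-final [k] ~ [g] alternation.
Compare 'salt', with invariant [g] in [zemeg] and [zemegɔ]: an analysis with underlying /g/ and a rule producing [k] in isolation would wrongly predict alternation here too.
Therefore /k/ is basic and [g] is derived by intervocalic voicing (voiceless stops become voiced between vowels).

/k/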